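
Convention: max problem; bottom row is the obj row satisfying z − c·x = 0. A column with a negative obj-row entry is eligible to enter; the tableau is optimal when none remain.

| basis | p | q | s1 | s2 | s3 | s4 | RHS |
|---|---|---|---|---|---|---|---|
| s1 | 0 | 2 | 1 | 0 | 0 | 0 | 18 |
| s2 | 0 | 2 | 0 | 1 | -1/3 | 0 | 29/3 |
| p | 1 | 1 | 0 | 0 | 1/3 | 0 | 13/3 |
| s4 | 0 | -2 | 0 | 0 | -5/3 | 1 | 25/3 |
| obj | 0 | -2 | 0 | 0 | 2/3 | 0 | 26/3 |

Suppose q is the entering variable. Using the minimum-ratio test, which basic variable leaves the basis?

p

Column q entries and ratios — s1: 18/2 = 9; s2: (29/3)/2 = 29/6; p: (13/3)/1 = 13/3; s4: -2 ≤ 0, skip.
Smallest ratio is 13/3 in the row of p, so p leaves.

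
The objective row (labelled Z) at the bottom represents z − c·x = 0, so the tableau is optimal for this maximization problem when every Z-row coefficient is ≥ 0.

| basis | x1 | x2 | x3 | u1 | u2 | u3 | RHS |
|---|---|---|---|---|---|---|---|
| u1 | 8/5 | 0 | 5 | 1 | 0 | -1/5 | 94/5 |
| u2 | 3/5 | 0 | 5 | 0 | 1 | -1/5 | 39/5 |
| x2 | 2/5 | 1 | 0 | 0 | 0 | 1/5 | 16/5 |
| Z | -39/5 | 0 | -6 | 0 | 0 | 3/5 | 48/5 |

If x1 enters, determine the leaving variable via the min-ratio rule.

x2

Column x1 entries and ratios — u1: (94/5)/(8/5) = 47/4; u2: (39/5)/(3/5) = 13; x2: (16/5)/(2/5) = 8.
Smallest ratio is 8 in the row of x2, so x2 leaves.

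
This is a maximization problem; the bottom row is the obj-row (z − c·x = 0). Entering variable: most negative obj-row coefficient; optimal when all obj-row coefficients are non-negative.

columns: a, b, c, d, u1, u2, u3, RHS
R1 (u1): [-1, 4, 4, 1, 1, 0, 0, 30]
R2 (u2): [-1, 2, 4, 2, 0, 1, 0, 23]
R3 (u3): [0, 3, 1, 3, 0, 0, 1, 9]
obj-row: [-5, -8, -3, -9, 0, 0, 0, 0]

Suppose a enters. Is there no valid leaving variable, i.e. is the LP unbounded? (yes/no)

yes

Every constraint-row entry in column a is ≤ 0, so increasing a is unbounded.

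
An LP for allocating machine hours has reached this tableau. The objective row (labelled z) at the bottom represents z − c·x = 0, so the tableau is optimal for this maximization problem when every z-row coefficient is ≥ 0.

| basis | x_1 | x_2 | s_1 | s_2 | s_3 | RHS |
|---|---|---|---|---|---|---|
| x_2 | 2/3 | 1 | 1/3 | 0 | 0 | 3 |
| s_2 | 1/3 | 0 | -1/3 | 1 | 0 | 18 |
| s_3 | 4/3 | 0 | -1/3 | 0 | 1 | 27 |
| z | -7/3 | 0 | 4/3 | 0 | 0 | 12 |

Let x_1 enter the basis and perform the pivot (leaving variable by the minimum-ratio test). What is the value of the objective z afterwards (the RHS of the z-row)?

Ratio test on column x_1 — row 1: 3/(2/3) = 9/2; row 2: 18/(1/3) = 54; row 3: 27/(4/3) = 81/4. Minimum is 9/2 at row 1 (x_2 leaves); pivot element 2/3.
Pivot on row 1; the z-row RHS becomes 12 − (-7/3)·(9/2) = 45/2.

45/2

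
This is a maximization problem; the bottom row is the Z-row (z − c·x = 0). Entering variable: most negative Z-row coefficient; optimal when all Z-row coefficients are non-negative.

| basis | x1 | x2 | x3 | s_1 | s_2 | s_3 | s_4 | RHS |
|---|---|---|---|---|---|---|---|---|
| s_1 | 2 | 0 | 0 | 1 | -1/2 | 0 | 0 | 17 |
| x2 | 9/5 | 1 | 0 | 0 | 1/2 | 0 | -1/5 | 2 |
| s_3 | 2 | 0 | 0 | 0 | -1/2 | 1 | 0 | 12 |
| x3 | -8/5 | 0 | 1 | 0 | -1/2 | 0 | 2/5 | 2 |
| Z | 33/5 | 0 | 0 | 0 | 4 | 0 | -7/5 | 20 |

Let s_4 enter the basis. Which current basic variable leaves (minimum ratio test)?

x3

Column s_4 entries and ratios — s_1: 0 ≤ 0, skip; x2: -1/5 ≤ 0, skip; s_3: 0 ≤ 0, skip; x3: 2/(2/5) = 5.
Smallest ratio is 5 in the row of x3, so x3 leaves.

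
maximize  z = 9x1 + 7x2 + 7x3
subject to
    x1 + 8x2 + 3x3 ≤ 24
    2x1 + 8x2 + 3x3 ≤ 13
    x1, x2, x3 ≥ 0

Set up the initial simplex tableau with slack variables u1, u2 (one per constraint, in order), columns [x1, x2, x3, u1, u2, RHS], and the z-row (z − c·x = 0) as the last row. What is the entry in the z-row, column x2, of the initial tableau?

-7

The z-row carries the negated objective coefficients: the x2 entry is -7.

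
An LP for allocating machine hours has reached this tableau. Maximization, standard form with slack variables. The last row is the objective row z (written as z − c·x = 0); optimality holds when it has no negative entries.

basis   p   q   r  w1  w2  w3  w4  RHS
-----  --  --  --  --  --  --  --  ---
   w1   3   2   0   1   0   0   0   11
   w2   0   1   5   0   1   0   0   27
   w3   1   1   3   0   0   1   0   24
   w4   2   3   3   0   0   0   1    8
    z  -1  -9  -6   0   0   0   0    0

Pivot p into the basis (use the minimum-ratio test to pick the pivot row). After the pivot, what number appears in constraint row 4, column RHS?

2/3

Ratio test on column p — row 1: 11/3 = 11/3; row 2: entry 0 ≤ 0; row 3: 24/1 = 24; row 4: 8/2 = 4. Minimum is 11/3 at row 1 (w1 leaves); pivot element 3.
Divide row 1 by 3; eliminate column p from the other rows.
Row 4 update in column RHS: 8 − 2·(11/3) = 2/3.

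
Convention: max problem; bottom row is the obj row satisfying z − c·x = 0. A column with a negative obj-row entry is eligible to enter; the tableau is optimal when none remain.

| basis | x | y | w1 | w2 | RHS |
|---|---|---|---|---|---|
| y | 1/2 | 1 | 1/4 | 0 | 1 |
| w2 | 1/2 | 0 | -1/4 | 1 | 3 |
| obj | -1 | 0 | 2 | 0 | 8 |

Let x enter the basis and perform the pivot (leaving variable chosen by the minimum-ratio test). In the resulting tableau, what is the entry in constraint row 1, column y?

2

Ratio test on column x — row 1: 1/(1/2) = 2; row 2: 3/(1/2) = 6. Minimum is 2 at row 1 (y leaves); pivot element 1/2.
Divide row 1 by 1/2; eliminate column x from the other rows.
In the new row 1, the y entry is the old entry divided by the pivot: 1/(1/2) = 2.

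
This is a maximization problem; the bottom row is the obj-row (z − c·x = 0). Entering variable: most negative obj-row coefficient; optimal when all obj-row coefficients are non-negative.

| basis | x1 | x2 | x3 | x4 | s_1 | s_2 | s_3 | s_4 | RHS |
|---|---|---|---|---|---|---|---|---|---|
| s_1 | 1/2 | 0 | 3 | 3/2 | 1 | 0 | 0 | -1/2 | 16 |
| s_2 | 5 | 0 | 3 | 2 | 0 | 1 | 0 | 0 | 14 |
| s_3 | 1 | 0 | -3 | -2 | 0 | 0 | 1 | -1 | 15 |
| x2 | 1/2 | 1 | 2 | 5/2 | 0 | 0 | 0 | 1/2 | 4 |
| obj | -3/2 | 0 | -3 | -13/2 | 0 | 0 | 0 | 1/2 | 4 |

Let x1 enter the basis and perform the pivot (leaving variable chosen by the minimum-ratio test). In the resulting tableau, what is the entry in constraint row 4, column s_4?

Ratio test on column x1 — row 1: 16/(1/2) = 32; row 2: 14/5 = 14/5; row 3: 15/1 = 15; row 4: 4/(1/2) = 8. Minimum is 14/5 at row 2 (s_2 leaves); pivot element 5.
Divide row 2 by 5; eliminate column x1 from the other rows.
Row 4 update in column s_4: 1/2 − (1/2)·0 = 1/2.

1/2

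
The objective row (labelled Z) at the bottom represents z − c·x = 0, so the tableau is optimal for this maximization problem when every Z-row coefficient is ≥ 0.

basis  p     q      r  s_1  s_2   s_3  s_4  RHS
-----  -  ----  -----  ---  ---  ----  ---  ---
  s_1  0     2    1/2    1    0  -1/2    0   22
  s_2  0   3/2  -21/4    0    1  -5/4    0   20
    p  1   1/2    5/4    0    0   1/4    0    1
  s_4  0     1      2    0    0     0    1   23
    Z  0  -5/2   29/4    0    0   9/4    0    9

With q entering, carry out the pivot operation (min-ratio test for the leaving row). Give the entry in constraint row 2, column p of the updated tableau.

-3

Ratio test on column q — row 1: 22/2 = 11; row 2: 20/(3/2) = 40/3; row 3: 1/(1/2) = 2; row 4: 23/1 = 23. Minimum is 2 at row 3 (p leaves); pivot element 1/2.
Divide row 3 by 1/2; eliminate column q from the other rows.
Row 2 update in column p: 0 − (3/2)·2 = -3.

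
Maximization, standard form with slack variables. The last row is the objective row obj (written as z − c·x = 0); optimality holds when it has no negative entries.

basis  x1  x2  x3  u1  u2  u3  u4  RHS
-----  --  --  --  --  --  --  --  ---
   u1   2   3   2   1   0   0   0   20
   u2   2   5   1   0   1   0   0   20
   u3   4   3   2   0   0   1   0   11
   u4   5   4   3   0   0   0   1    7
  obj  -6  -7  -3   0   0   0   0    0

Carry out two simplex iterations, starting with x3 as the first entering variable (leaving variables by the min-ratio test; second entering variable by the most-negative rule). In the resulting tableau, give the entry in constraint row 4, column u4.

1/4

Ratio test on column x3 — row 1: 20/2 = 10; row 2: 20/1 = 20; row 3: 11/2 = 11/2; row 4: 7/3 = 7/3. Minimum is 7/3 at row 4 (u4 leaves); pivot element 3.
Divide row 4 by 3; eliminate column x3 from the other rows.
Second iteration: most negative obj-row entry is -3 in column x2, so x2 enters.
Ratio test on column x2 — row 1: (46/3)/(1/3) = 46; row 2: (53/3)/(11/3) = 53/11; row 3: (19/3)/(1/3) = 19; row 4: (7/3)/(4/3) = 7/4. Minimum is 7/4 at row 4 (x3 leaves); pivot element 4/3.
Divide row 4 by 4/3; eliminate column x2 from the other rows.
After both pivots, the entry at constraint row 4, column u4 is 1/4.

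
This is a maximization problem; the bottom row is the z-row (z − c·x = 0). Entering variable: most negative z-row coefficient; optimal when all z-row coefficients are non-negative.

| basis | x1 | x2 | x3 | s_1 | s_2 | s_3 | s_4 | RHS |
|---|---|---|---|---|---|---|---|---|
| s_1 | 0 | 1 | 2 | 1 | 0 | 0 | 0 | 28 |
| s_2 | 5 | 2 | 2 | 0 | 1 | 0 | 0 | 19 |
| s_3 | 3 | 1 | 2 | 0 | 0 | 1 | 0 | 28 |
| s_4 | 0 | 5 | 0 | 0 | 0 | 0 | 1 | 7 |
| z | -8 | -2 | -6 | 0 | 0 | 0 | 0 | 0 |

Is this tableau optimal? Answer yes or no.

The z-row has a negative entry -8 in column x1, so it is not optimal.

no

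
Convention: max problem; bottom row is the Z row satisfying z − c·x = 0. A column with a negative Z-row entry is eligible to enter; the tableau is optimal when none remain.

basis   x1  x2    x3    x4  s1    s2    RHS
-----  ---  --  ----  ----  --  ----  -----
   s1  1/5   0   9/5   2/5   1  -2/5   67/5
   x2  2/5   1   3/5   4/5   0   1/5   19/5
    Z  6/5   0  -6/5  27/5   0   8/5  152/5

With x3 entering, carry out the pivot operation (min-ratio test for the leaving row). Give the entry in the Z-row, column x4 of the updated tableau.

Ratio test on column x3 — row 1: (67/5)/(9/5) = 67/9; row 2: (19/5)/(3/5) = 19/3. Minimum is 19/3 at row 2 (x2 leaves); pivot element 3/5.
Divide row 2 by 3/5; eliminate column x3 from the other rows.
Z-row update in column x4: 27/5 − (-6/5)·(4/3) = 7.

7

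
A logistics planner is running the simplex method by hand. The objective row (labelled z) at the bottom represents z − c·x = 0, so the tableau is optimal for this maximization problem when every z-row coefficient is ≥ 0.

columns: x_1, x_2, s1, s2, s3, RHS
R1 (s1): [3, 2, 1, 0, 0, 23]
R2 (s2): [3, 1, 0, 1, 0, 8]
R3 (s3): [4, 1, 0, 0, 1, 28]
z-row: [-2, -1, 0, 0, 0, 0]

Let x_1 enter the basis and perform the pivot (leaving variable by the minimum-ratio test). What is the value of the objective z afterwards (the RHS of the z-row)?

Ratio test on column x_1 — row 1: 23/3 = 23/3; row 2: 8/3 = 8/3; row 3: 28/4 = 7. Minimum is 8/3 at row 2 (s2 leaves); pivot element 3.
Pivot on row 2; the z-row RHS becomes 0 − (-2)·(8/3) = 16/3.

16/3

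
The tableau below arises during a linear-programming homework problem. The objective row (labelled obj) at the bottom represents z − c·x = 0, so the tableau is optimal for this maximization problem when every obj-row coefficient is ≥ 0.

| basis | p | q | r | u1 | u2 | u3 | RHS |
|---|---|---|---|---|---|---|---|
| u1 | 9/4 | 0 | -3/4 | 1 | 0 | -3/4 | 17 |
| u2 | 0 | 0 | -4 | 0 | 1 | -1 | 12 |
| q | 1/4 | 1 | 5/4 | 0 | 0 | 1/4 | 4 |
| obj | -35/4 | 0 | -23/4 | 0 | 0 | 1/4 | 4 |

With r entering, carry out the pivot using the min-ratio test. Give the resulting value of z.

112/5

Ratio test on column r — row 1: entry -3/4 ≤ 0; row 2: entry -4 ≤ 0; row 3: 4/(5/4) = 16/5. Minimum is 16/5 at row 3 (q leaves); pivot element 5/4.
Pivot on row 3; the obj-row RHS becomes 4 − (-23/4)·(16/5) = 112/5.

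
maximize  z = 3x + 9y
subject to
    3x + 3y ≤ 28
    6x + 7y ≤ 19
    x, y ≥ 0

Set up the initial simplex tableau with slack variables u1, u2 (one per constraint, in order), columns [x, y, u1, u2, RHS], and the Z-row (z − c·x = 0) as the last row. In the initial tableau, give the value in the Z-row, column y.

-9

The Z-row carries the negated objective coefficients: the y entry is -9.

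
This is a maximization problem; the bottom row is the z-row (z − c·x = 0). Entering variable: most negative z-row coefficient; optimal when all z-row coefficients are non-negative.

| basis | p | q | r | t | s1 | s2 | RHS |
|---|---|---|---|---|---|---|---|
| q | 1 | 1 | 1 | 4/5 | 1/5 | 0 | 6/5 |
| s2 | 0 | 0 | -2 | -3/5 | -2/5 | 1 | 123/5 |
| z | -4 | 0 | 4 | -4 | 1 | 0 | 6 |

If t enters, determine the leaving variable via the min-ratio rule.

q

Column t entries and ratios — q: (6/5)/(4/5) = 3/2; s2: -3/5 ≤ 0, skip.
Smallest ratio is 3/2 in the row of q, so q leaves.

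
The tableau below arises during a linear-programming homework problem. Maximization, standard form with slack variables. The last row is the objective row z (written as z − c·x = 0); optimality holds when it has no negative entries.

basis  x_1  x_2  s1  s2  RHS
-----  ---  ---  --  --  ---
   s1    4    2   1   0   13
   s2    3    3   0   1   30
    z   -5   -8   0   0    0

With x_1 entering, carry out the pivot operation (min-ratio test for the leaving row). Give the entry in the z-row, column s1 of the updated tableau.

Ratio test on column x_1 — row 1: 13/4 = 13/4; row 2: 30/3 = 10. Minimum is 13/4 at row 1 (s1 leaves); pivot element 4.
Divide row 1 by 4; eliminate column x_1 from the other rows.
z-row update in column s1: 0 − (-5)·(1/4) = 5/4.

5/4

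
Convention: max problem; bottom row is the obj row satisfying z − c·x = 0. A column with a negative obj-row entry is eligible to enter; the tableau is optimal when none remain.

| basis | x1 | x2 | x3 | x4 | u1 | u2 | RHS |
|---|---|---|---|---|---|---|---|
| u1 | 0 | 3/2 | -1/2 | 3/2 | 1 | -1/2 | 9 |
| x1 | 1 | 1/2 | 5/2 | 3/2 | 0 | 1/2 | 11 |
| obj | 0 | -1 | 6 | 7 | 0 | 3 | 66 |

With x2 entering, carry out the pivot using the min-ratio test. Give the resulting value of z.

72

Ratio test on column x2 — row 1: 9/(3/2) = 6; row 2: 11/(1/2) = 22. Minimum is 6 at row 1 (u1 leaves); pivot element 3/2.
Pivot on row 1; the obj-row RHS becomes 66 − (-1)·6 = 72.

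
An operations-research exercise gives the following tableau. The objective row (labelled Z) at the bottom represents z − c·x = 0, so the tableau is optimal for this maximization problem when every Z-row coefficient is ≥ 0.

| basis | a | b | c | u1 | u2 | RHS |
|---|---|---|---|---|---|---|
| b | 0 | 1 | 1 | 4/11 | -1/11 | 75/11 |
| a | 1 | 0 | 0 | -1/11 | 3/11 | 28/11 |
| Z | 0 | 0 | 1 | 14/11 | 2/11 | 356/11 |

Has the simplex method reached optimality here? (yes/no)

Every Z-row coefficient is ≥ 0, so the tableau is optimal.

yes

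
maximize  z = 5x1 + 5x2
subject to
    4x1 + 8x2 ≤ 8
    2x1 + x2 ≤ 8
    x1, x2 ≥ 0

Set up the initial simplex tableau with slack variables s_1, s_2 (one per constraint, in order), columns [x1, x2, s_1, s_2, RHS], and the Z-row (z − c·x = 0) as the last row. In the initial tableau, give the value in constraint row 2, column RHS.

8

The RHS of constraint 2 is b_2 = 8.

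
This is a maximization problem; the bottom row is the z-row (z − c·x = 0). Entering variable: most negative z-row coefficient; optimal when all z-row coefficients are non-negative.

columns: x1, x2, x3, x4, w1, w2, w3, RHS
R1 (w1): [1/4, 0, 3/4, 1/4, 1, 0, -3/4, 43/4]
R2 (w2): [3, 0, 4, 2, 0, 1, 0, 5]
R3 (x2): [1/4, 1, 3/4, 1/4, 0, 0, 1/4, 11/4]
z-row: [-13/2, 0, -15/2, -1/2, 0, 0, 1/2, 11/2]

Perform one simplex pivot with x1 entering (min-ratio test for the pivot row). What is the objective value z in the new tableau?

Ratio test on column x1 — row 1: (43/4)/(1/4) = 43; row 2: 5/3 = 5/3; row 3: (11/4)/(1/4) = 11. Minimum is 5/3 at row 2 (w2 leaves); pivot element 3.
Pivot on row 2; the z-row RHS becomes 11/2 − (-13/2)·(5/3) = 49/3.

49/3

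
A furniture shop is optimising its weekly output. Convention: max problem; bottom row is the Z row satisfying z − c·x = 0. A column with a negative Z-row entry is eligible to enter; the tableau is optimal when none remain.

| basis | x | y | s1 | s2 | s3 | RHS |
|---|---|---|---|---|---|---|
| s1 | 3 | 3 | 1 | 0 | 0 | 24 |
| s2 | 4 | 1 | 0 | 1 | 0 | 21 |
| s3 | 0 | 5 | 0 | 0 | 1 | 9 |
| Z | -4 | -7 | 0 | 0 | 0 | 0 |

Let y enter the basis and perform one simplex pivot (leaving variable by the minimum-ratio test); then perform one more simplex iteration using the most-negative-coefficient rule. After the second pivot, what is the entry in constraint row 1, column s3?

Ratio test on column y — row 1: 24/3 = 8; row 2: 21/1 = 21; row 3: 9/5 = 9/5. Minimum is 9/5 at row 3 (s3 leaves); pivot element 5.
Divide row 3 by 5; eliminate column y from the other rows.
Second iteration: most negative Z-row entry is -4 in column x, so x enters.
Ratio test on column x — row 1: (93/5)/3 = 31/5; row 2: (96/5)/4 = 24/5; row 3: entry 0 ≤ 0. Minimum is 24/5 at row 2 (s2 leaves); pivot element 4.
Divide row 2 by 4; eliminate column x from the other rows.
After both pivots, the entry at constraint row 1, column s3 is -9/20.

-9/20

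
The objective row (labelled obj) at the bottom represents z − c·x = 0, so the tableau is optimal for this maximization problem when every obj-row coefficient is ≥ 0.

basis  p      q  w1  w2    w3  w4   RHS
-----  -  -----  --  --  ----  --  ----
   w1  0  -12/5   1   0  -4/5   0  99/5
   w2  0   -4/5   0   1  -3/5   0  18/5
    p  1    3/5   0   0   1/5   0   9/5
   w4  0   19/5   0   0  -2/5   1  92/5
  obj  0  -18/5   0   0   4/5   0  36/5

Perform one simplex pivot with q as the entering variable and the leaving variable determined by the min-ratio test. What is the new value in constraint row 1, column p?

Ratio test on column q — row 1: entry -12/5 ≤ 0; row 2: entry -4/5 ≤ 0; row 3: (9/5)/(3/5) = 3; row 4: (92/5)/(19/5) = 92/19. Minimum is 3 at row 3 (p leaves); pivot element 3/5.
Divide row 3 by 3/5; eliminate column q from the other rows.
Row 1 update in column p: 0 − (-12/5)·(5/3) = 4.

4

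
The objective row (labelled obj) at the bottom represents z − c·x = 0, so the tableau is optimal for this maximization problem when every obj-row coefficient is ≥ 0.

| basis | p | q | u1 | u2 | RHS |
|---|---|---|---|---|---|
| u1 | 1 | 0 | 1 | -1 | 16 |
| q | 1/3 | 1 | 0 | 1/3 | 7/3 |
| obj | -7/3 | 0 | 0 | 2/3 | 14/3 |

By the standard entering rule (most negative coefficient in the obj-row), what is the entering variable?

Negative obj-row entries: p: -7/3.
The most negative is -7/3 in column p, so p enters.

p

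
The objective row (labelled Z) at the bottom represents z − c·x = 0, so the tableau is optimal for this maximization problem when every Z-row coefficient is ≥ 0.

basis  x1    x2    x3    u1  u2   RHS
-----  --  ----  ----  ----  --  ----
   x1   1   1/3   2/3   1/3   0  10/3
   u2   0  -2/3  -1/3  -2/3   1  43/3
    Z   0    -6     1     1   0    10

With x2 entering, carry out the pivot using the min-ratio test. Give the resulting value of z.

Ratio test on column x2 — row 1: (10/3)/(1/3) = 10; row 2: entry -2/3 ≤ 0. Minimum is 10 at row 1 (x1 leaves); pivot element 1/3.
Pivot on row 1; the Z-row RHS becomes 10 − (-6)·10 = 70.

70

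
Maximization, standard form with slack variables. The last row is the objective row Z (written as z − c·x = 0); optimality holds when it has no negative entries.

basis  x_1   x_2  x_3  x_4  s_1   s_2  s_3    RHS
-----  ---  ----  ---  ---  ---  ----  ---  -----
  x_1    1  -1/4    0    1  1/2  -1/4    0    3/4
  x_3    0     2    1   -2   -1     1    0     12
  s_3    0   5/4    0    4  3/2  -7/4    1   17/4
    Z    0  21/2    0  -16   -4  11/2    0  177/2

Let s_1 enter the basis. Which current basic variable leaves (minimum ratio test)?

Column s_1 entries and ratios — x_1: (3/4)/(1/2) = 3/2; x_3: -1 ≤ 0, skip; s_3: (17/4)/(3/2) = 17/6.
Smallest ratio is 3/2 in the row of x_1, so x_1 leaves.

x_1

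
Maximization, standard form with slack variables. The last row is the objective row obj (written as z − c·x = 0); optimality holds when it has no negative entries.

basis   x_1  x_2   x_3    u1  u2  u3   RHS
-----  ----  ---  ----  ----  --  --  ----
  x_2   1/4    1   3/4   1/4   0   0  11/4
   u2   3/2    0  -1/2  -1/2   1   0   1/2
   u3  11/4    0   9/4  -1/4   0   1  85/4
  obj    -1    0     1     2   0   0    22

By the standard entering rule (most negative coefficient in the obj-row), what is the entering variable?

x_1

Negative obj-row entries: x_1: -1.
The most negative is -1 in column x_1, so x_1 enters.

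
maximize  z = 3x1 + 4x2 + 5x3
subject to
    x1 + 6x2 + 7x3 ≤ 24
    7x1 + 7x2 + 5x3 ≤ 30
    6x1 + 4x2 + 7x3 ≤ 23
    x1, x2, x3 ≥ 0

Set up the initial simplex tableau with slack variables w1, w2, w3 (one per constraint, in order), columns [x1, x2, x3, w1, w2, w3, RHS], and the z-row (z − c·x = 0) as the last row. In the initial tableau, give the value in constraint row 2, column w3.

0

Slack w3 belongs to constraint 3; its column is the unit vector e_3, so the entry in row 2 is 0.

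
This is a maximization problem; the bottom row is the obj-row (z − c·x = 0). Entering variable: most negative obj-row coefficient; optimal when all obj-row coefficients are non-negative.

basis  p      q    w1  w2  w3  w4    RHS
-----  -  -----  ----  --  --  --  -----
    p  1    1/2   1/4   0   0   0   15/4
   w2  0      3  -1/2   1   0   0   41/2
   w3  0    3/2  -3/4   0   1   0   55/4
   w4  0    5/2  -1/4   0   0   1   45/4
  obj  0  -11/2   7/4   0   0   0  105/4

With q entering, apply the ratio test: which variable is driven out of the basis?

w4

Column q entries and ratios — p: (15/4)/(1/2) = 15/2; w2: (41/2)/3 = 41/6; w3: (55/4)/(3/2) = 55/6; w4: (45/4)/(5/2) = 9/2.
Smallest ratio is 9/2 in the row of w4, so w4 leaves.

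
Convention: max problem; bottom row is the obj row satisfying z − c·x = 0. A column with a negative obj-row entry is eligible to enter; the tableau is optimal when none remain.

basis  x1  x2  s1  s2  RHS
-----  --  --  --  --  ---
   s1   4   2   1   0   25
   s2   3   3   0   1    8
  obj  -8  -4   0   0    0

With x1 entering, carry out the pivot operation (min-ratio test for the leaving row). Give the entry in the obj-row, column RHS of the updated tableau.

64/3

Ratio test on column x1 — row 1: 25/4 = 25/4; row 2: 8/3 = 8/3. Minimum is 8/3 at row 2 (s2 leaves); pivot element 3.
Divide row 2 by 3; eliminate column x1 from the other rows.
obj-row update in column RHS: 0 − (-8)·(8/3) = 64/3.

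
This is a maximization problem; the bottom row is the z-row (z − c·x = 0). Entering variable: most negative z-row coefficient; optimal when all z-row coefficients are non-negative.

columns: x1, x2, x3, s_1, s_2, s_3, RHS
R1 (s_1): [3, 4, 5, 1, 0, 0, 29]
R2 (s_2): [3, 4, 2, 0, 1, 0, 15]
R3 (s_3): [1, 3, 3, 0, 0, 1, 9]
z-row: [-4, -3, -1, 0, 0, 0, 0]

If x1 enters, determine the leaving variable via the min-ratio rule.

s_2

Column x1 entries and ratios — s_1: 29/3 = 29/3; s_2: 15/3 = 5; s_3: 9/1 = 9.
Smallest ratio is 5 in the row of s_2, so s_2 leaves.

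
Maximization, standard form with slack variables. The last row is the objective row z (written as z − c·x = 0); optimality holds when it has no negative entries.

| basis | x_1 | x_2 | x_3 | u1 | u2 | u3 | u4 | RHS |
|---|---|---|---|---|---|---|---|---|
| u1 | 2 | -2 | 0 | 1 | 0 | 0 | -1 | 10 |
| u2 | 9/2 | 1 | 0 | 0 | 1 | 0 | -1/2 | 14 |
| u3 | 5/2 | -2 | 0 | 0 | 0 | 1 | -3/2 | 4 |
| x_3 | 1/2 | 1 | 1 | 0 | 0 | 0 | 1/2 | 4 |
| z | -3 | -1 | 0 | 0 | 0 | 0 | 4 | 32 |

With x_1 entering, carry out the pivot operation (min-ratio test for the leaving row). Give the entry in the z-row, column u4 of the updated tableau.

Ratio test on column x_1 — row 1: 10/2 = 5; row 2: 14/(9/2) = 28/9; row 3: 4/(5/2) = 8/5; row 4: 4/(1/2) = 8. Minimum is 8/5 at row 3 (u3 leaves); pivot element 5/2.
Divide row 3 by 5/2; eliminate column x_1 from the other rows.
z-row update in column u4: 4 − (-3)·(-3/5) = 11/5.

11/5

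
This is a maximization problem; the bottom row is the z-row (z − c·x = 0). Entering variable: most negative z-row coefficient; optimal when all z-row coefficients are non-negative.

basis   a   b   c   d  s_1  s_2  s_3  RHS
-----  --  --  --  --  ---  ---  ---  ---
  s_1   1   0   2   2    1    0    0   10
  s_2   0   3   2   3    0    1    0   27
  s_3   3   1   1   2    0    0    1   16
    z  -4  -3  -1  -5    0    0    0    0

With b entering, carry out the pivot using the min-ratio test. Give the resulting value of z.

27

Ratio test on column b — row 1: entry 0 ≤ 0; row 2: 27/3 = 9; row 3: 16/1 = 16. Minimum is 9 at row 2 (s_2 leaves); pivot element 3.
Pivot on row 2; the z-row RHS becomes 0 − (-3)·9 = 27.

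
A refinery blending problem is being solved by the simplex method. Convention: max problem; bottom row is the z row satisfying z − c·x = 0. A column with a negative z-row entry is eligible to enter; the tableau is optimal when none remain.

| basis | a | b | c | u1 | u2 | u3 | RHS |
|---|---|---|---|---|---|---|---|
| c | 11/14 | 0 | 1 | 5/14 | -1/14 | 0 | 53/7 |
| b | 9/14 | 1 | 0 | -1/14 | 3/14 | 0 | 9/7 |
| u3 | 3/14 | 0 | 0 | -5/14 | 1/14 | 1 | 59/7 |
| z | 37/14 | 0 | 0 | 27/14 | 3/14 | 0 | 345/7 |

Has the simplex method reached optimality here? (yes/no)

Every z-row coefficient is ≥ 0, so the tableau is optimal.

yes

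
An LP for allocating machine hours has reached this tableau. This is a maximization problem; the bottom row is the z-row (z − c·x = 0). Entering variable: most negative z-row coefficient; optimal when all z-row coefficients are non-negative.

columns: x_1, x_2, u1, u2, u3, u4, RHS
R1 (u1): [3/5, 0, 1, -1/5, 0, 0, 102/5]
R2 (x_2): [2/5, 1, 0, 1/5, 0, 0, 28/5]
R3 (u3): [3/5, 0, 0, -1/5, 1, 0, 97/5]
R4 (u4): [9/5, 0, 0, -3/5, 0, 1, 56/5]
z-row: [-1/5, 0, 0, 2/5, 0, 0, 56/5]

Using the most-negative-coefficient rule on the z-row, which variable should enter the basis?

Negative z-row entries: x_1: -1/5.
The most negative is -1/5 in column x_1, so x_1 enters.

x_1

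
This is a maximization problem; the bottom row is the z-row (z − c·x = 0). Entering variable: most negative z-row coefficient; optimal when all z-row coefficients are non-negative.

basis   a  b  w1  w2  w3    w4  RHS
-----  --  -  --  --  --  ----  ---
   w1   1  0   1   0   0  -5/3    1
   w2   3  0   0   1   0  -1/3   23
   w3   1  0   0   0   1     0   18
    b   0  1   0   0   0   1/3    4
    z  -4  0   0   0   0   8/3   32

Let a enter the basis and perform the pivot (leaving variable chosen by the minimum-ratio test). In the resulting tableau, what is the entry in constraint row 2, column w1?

Ratio test on column a — row 1: 1/1 = 1; row 2: 23/3 = 23/3; row 3: 18/1 = 18; row 4: entry 0 ≤ 0. Minimum is 1 at row 1 (w1 leaves); pivot element 1.
Divide row 1 by 1; eliminate column a from the other rows.
Row 2 update in column w1: 0 − 3·1 = -3.

-3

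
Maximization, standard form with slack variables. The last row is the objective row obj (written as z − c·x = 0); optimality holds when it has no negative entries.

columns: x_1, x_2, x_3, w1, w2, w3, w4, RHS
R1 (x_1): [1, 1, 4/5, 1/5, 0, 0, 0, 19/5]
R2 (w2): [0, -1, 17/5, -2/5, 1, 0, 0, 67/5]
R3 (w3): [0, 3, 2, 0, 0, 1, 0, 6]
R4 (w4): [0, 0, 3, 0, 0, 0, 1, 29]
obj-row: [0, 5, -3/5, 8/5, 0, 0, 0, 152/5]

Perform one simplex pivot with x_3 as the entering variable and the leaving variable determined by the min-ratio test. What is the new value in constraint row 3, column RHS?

Ratio test on column x_3 — row 1: (19/5)/(4/5) = 19/4; row 2: (67/5)/(17/5) = 67/17; row 3: 6/2 = 3; row 4: 29/3 = 29/3. Minimum is 3 at row 3 (w3 leaves); pivot element 2.
Divide row 3 by 2; eliminate column x_3 from the other rows.
In the new row 3, the RHS entry is the old entry divided by the pivot: 6/2 = 3.

3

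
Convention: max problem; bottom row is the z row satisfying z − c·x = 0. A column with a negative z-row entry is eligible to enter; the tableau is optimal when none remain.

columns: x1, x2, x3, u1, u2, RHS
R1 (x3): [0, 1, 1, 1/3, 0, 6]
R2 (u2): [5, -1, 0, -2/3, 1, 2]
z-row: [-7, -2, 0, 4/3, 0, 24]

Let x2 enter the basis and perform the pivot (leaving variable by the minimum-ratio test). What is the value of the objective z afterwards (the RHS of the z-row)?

36

Ratio test on column x2 — row 1: 6/1 = 6; row 2: entry -1 ≤ 0. Minimum is 6 at row 1 (x3 leaves); pivot element 1.
Pivot on row 1; the z-row RHS becomes 24 − (-2)·6 = 36.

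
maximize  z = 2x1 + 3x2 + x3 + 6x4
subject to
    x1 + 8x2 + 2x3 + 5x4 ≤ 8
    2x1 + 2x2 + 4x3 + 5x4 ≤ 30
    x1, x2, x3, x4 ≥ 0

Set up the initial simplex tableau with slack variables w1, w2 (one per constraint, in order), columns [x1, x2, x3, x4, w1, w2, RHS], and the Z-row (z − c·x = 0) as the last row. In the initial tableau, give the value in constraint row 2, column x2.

Constraint 2 has coefficient 2 on x2.

2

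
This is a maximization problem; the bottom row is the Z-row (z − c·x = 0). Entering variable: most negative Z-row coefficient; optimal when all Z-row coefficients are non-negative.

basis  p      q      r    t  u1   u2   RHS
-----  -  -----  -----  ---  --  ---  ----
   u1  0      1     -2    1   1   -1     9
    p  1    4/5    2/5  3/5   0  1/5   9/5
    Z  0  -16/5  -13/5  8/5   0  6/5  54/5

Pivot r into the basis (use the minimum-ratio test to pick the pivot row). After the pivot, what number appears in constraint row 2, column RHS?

Ratio test on column r — row 1: entry -2 ≤ 0; row 2: (9/5)/(2/5) = 9/2. Minimum is 9/2 at row 2 (p leaves); pivot element 2/5.
Divide row 2 by 2/5; eliminate column r from the other rows.
In the new row 2, the RHS entry is the old entry divided by the pivot: (9/5)/(2/5) = 9/2.

9/2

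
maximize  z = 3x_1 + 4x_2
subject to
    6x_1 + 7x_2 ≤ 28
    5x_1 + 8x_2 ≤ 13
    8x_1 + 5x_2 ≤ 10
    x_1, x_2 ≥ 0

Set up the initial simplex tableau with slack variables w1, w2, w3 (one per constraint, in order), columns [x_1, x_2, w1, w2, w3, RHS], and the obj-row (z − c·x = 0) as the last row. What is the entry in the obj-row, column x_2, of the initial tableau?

-4

The obj-row carries the negated objective coefficients: the x_2 entry is -4.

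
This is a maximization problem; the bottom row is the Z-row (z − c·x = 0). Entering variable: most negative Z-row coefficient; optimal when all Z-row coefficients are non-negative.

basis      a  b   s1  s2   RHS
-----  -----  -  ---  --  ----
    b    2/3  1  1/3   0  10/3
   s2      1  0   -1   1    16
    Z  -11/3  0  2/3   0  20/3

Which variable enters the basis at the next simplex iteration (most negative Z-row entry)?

a

Negative Z-row entries: a: -11/3.
The most negative is -11/3 in column a, so a enters.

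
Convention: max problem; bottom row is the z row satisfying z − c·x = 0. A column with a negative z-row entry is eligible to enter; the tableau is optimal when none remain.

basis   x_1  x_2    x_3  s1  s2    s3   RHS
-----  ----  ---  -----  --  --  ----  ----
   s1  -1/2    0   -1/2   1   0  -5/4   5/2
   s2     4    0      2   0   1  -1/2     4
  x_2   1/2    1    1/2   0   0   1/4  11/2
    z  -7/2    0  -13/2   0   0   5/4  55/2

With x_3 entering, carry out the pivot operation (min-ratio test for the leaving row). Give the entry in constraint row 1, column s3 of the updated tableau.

-11/8

Ratio test on column x_3 — row 1: entry -1/2 ≤ 0; row 2: 4/2 = 2; row 3: (11/2)/(1/2) = 11. Minimum is 2 at row 2 (s2 leaves); pivot element 2.
Divide row 2 by 2; eliminate column x_3 from the other rows.
Row 1 update in column s3: -5/4 − (-1/2)·(-1/4) = -11/8.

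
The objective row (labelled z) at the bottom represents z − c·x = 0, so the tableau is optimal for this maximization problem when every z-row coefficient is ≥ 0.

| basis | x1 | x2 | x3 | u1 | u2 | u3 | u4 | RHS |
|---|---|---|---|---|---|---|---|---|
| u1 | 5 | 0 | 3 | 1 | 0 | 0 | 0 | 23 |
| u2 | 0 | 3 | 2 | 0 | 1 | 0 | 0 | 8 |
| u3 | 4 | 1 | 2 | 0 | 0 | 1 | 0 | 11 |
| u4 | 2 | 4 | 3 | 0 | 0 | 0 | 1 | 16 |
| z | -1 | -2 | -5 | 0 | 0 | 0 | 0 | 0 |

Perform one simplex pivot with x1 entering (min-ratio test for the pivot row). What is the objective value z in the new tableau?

Ratio test on column x1 — row 1: 23/5 = 23/5; row 2: entry 0 ≤ 0; row 3: 11/4 = 11/4; row 4: 16/2 = 8. Minimum is 11/4 at row 3 (u3 leaves); pivot element 4.
Pivot on row 3; the z-row RHS becomes 0 − (-1)·(11/4) = 11/4.

11/4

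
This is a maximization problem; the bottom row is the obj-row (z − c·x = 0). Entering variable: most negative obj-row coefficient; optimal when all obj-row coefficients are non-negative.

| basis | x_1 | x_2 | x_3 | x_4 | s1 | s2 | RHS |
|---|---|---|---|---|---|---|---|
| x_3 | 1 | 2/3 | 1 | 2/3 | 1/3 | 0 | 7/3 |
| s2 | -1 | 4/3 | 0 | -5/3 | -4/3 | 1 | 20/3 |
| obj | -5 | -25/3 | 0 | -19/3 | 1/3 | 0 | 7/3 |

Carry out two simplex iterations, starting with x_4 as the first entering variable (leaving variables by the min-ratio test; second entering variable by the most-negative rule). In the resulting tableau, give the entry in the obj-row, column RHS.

63/2

Ratio test on column x_4 — row 1: (7/3)/(2/3) = 7/2; row 2: entry -5/3 ≤ 0. Minimum is 7/2 at row 1 (x_3 leaves); pivot element 2/3.
Divide row 1 by 2/3; eliminate column x_4 from the other rows.
Second iteration: most negative obj-row entry is -2 in column x_2, so x_2 enters.
Ratio test on column x_2 — row 1: (7/2)/1 = 7/2; row 2: (25/2)/3 = 25/6. Minimum is 7/2 at row 1 (x_4 leaves); pivot element 1.
Divide row 1 by 1; eliminate column x_2 from the other rows.
After both pivots, the entry at the obj-row, column RHS is 63/2.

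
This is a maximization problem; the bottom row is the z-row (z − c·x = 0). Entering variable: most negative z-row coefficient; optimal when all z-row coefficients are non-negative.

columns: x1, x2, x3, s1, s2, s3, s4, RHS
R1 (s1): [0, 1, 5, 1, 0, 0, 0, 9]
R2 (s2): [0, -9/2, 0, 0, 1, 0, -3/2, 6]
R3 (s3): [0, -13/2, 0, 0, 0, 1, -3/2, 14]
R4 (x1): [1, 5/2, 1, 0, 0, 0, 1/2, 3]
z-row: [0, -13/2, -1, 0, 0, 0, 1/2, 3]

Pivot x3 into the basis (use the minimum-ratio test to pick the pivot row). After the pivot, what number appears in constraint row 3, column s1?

0

Ratio test on column x3 — row 1: 9/5 = 9/5; row 2: entry 0 ≤ 0; row 3: entry 0 ≤ 0; row 4: 3/1 = 3. Minimum is 9/5 at row 1 (s1 leaves); pivot element 5.
Divide row 1 by 5; eliminate column x3 from the other rows.
Row 3 update in column s1: 0 − 0·(1/5) = 0.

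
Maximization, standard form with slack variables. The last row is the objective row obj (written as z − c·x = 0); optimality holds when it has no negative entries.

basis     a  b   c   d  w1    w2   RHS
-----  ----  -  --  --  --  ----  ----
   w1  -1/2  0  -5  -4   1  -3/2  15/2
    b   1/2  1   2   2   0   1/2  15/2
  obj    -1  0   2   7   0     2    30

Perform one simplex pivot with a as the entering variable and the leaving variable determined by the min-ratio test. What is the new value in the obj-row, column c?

Ratio test on column a — row 1: entry -1/2 ≤ 0; row 2: (15/2)/(1/2) = 15. Minimum is 15 at row 2 (b leaves); pivot element 1/2.
Divide row 2 by 1/2; eliminate column a from the other rows.
obj-row update in column c: 2 − (-1)·4 = 6.

6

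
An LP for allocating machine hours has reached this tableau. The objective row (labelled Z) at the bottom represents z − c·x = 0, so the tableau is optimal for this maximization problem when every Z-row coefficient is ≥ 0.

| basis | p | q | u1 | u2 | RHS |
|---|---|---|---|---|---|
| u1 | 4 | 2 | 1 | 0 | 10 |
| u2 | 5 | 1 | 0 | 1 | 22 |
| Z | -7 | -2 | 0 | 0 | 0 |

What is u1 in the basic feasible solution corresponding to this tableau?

u1 is basic (row 1); its value is the RHS of that row, 10.

10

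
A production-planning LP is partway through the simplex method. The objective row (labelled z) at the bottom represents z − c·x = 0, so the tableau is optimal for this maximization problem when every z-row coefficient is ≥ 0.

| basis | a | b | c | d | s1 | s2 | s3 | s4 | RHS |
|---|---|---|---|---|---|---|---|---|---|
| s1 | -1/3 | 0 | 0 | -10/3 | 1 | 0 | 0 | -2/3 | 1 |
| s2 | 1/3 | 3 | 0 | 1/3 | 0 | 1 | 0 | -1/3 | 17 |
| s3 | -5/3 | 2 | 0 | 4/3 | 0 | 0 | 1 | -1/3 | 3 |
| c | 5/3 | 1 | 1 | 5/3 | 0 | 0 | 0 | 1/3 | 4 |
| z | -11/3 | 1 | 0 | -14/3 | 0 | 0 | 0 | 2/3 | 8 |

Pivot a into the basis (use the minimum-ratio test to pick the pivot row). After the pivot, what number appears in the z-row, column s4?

7/5

Ratio test on column a — row 1: entry -1/3 ≤ 0; row 2: 17/(1/3) = 51; row 3: entry -5/3 ≤ 0; row 4: 4/(5/3) = 12/5. Minimum is 12/5 at row 4 (c leaves); pivot element 5/3.
Divide row 4 by 5/3; eliminate column a from the other rows.
z-row update in column s4: 2/3 − (-11/3)·(1/5) = 7/5.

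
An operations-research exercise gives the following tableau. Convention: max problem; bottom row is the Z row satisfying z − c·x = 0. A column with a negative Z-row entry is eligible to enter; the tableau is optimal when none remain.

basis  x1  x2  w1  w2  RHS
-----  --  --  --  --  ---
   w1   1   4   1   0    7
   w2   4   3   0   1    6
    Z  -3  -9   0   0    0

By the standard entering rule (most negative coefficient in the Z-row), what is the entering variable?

x2

Negative Z-row entries: x1: -3, x2: -9.
The most negative is -9 in column x2, so x2 enters.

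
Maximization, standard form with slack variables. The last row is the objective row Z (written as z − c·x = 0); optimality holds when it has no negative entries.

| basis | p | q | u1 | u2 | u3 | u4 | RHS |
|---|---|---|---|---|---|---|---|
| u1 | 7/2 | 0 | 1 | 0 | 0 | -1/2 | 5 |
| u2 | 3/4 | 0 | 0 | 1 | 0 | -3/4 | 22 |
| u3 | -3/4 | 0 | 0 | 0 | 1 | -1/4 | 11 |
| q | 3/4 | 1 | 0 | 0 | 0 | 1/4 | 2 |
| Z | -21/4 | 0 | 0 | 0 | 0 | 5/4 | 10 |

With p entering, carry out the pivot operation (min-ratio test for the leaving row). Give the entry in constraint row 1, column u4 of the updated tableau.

-1/7

Ratio test on column p — row 1: 5/(7/2) = 10/7; row 2: 22/(3/4) = 88/3; row 3: entry -3/4 ≤ 0; row 4: 2/(3/4) = 8/3. Minimum is 10/7 at row 1 (u1 leaves); pivot element 7/2.
Divide row 1 by 7/2; eliminate column p from the other rows.
In the new row 1, the u4 entry is the old entry divided by the pivot: (-1/2)/(7/2) = -1/7.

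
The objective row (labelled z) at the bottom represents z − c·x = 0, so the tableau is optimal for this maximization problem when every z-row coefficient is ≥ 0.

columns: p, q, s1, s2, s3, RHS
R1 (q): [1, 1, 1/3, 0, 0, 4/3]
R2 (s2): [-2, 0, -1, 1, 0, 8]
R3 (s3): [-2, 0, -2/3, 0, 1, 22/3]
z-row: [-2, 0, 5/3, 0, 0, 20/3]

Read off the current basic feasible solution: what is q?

q is basic (row 1); its value is the RHS of that row, 4/3.

4/3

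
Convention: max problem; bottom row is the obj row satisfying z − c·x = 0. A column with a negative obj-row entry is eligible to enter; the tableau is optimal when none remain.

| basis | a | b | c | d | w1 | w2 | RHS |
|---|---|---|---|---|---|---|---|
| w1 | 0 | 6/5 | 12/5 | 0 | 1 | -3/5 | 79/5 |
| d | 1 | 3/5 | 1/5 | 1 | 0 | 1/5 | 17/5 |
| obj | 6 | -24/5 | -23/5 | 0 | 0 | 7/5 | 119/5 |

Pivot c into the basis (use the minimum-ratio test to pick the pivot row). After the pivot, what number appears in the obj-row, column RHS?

Ratio test on column c — row 1: (79/5)/(12/5) = 79/12; row 2: (17/5)/(1/5) = 17. Minimum is 79/12 at row 1 (w1 leaves); pivot element 12/5.
Divide row 1 by 12/5; eliminate column c from the other rows.
obj-row update in column RHS: 119/5 − (-23/5)·(79/12) = 649/12.

649/12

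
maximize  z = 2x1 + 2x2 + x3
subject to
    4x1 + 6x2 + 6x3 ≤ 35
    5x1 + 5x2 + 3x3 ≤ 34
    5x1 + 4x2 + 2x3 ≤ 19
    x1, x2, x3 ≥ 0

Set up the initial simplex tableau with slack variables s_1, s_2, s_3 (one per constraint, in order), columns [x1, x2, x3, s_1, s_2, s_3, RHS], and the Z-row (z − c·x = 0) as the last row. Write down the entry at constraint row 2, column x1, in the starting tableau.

Constraint 2 has coefficient 5 on x1.

5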